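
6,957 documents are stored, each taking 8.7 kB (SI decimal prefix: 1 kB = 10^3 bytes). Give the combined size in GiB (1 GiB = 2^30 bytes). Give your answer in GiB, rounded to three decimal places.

Total = 6,957 × 8.7 kB = 60525.9 kB
= 60525.9 × 1,000 bytes = 60,525,900 bytes
1 GiB = 1,073,741,824 bytes
60,525,900 / 1,073,741,824 = 0.056 GiB

0.056 GiB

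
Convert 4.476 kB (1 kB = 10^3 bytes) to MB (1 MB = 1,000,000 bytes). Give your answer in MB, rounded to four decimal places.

0.0045 MB

4.476 kB = 4.476 × 10^3 bytes = 4,476 bytes
1 MB = 1,000,000 bytes
4,476 / 1,000,000 = 0.0045 MB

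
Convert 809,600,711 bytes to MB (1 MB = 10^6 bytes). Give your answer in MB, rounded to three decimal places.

809.601 MB

809,600,711 bytes given.
1 MB = 10^6 bytes = 1,000,000 bytes
809,600,711 / 1,000,000 = 809.601 MB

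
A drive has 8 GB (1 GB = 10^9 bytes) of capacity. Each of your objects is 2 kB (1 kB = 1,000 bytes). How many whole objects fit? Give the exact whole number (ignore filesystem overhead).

Capacity: 8 GB = 8,000,000,000 bytes
Per item: 2 kB = 2,000 bytes
⌊8,000,000,000 / 2,000⌋ = 4,000,000

4,000,000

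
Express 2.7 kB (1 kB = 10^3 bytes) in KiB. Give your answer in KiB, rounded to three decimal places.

2.7 kB = 2.7 × 10^3 bytes = 2,700 bytes
1 KiB = 1,024 bytes
2,700 / 1,024 = 2.637 KiB

2.637 KiB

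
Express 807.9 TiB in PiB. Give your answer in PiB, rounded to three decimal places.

807.9 TiB × 1,099,511,627,776 bytes/TiB = 888,295,444,080,230.4 bytes
1 PiB = 1,125,899,906,842,624 bytes
888,295,444,080,230.4 / 1,125,899,906,842,624 = 0.789 PiB

0.789 PiB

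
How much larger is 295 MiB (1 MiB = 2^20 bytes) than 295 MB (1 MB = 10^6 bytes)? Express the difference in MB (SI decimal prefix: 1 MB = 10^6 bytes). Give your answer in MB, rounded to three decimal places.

14.330 MB

295 MiB = 295 × 1,048,576 = 309,329,920 bytes
295 MB = 295 × 1,000,000 = 295,000,000 bytes
difference = 14,329,920 bytes
14,329,920 / 1,000,000 = 14.330 MB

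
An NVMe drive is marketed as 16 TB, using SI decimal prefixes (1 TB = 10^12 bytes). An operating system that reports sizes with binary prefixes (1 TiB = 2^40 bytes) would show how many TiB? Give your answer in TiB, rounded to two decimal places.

16 TB × 1,000,000,000,000 bytes/TB = 16,000,000,000,000 bytes
1 TiB = 2^40 bytes = 1,099,511,627,776 bytes
16,000,000,000,000 / 1,099,511,627,776 = 14.55 TiB

14.55 TiB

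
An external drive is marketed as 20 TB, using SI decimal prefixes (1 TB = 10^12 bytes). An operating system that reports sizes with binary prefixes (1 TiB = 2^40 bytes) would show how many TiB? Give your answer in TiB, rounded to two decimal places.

18.19 TiB

20 TB = 20 × 10^12 bytes = 20,000,000,000,000 bytes
1 TiB = 2^40 bytes = 1,099,511,627,776 bytes
20,000,000,000,000 / 1,099,511,627,776 = 18.19 TiB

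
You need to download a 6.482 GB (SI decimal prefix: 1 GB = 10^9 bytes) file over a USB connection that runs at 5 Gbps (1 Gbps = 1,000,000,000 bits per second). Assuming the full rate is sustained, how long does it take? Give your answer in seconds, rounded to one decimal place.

10.4 seconds

6.482 GB = 6,482,000,000 bytes = 51,856,000,000 bits
5 Gbps = 5,000,000,000 bits/s
time = 51,856,000,000 / 5,000,000,000 = 10.4 s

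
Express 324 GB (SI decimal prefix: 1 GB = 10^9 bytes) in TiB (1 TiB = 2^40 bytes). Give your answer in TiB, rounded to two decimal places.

0.29 TiB

324 GB × 1,000,000,000 bytes/GB = 324,000,000,000 bytes
1 TiB = 2^40 bytes = 1,099,511,627,776 bytes
324,000,000,000 / 1,099,511,627,776 = 0.29 TiB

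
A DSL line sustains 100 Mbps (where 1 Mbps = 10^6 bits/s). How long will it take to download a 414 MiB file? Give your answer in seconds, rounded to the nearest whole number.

414 MiB = 434,110,464 bytes = 3,472,883,712 bits
100 Mbps = 100,000,000 bits/s
time = 3,472,883,712 / 100,000,000 = 35 s

35 seconds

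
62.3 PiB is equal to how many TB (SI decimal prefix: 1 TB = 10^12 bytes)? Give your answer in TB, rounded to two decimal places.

62.3 PiB × 1,125,899,906,842,624 bytes/PiB = 70,143,564,196,295,475.2 bytes
1 TB = 1,000,000,000,000 bytes
70,143,564,196,295,475.2 / 1,000,000,000,000 = 70,143.56 TB

70,143.56 TB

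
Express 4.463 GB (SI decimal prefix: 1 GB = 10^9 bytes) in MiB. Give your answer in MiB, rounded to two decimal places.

4,256.25 MiB

4.463 GB = 4.463 × 10^9 bytes = 4,463,000,000 bytes
1 MiB = 2^20 bytes = 1,048,576 bytes
4,463,000,000 / 1,048,576 = 4,256.25 MiB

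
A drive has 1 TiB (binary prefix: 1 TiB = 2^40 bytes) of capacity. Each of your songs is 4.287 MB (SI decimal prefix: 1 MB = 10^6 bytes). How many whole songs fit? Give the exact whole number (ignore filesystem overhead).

256,475

Capacity: 1 TiB = 1,099,511,627,776 bytes
Per item: 4.287 MB = 4,287,000 bytes
⌊1,099,511,627,776 / 4,287,000⌋ = 256,475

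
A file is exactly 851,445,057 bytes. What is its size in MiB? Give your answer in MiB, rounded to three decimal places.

812.001 MiB

851,445,057 bytes given.
1 MiB = 2^20 bytes = 1,048,576 bytes
851,445,057 / 1,048,576 = 812.001 MiB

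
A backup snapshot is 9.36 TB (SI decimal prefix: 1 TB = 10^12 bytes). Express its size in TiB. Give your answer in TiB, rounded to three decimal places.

8.513 TiB

9.36 TB = 9.36 × 10^12 bytes = 9,360,000,000,000 bytes
1 TiB = 1,099,511,627,776 bytes
9,360,000,000,000 / 1,099,511,627,776 = 8.513 TiB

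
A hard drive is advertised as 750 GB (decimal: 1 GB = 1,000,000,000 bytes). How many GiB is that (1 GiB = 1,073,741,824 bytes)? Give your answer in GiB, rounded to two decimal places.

698.49 GiB

750 GB × 1,000,000,000 bytes/GB = 750,000,000,000 bytes
1 GiB = 1,073,741,824 bytes
750,000,000,000 / 1,073,741,824 = 698.49 GiB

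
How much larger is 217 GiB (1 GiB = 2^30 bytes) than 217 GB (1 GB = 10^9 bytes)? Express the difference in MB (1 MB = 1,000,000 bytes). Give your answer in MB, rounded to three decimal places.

217 GiB = 217 × 1,073,741,824 = 233,001,975,808 bytes
217 GB = 217 × 1,000,000,000 = 217,000,000,000 bytes
difference = 16,001,975,808 bytes
16,001,975,808 / 1,000,000 = 16,001.976 MB

16,001.976 MB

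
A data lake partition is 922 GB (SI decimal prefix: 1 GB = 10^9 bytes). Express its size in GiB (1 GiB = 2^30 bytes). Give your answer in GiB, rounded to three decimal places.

922 GB = 922 × 10^9 bytes = 922,000,000,000 bytes
1 GiB = 2^30 bytes = 1,073,741,824 bytes
922,000,000,000 / 1,073,741,824 = 858.679 GiB

858.679 GiB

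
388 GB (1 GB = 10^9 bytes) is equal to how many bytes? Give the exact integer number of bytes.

388 × 1,000,000,000 = 388,000,000,000 bytes

388,000,000,000 bytes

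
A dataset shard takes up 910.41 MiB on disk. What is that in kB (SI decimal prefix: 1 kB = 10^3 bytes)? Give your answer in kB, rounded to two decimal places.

954,634.08 kB

910.41 MiB = 910.41 × 2^20 bytes = 954,634,076.16 bytes
1 kB = 10^3 bytes = 1,000 bytes
954,634,076.16 / 1,000 = 954,634.08 kB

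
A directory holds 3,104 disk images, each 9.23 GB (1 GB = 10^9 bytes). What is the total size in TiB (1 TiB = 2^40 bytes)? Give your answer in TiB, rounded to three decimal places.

Total = 3,104 × 9.23 GB = 28649.92 GB
= 28649.92 × 1,000,000,000 bytes = 28,649,920,000,000 bytes
1 TiB = 1,099,511,627,776 bytes
28,649,920,000,000 / 1,099,511,627,776 = 26.057 TiB

26.057 TiB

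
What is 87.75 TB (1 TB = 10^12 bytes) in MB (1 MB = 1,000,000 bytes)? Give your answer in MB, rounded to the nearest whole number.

87.75 TB × 1,000,000,000,000 bytes/TB = 87,750,000,000,000 bytes
1 MB = 1,000,000 bytes
87,750,000,000,000 / 1,000,000 = 87,750,000 MB

87,750,000 MB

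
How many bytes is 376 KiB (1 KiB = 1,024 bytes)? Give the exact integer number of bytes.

376 × 1,024 = 385,024 bytes

385,024 bytes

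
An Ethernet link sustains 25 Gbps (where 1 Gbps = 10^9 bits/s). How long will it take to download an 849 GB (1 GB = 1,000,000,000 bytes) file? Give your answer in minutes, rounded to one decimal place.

4.5 minutes

849 GB = 849,000,000,000 bytes = 6,792,000,000,000 bits
25 Gbps = 25,000,000,000 bits/s
time = 6,792,000,000,000 / 25,000,000,000 = 271.68 s
271.68 s / 60 = 4.5 minutes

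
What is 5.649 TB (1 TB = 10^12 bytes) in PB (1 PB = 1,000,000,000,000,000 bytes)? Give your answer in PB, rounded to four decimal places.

0.0056 PB

5.649 TB = 5.649 × 10^12 bytes = 5,649,000,000,000 bytes
1 PB = 1,000,000,000,000,000 bytes
5,649,000,000,000 / 1,000,000,000,000,000 = 0.0056 PB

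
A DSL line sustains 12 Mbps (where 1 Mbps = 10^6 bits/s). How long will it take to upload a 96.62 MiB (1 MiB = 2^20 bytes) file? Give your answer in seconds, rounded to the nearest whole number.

68 seconds

96.62 MiB = 101,313,413.12 bytes = 810,507,304.96 bits
12 Mbps = 12,000,000 bits/s
time = 810,507,304.96 / 12,000,000 = 68 s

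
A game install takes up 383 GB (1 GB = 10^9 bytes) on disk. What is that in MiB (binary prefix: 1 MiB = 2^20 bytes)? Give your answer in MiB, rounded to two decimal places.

383 GB × 1,000,000,000 bytes/GB = 383,000,000,000 bytes
1 MiB = 1,048,576 bytes
383,000,000,000 / 1,048,576 = 365,257.26 MiB

365,257.26 MiB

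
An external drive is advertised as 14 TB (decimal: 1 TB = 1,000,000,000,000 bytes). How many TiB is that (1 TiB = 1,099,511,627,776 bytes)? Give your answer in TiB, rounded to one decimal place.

14 TB = 14 × 10^12 bytes = 14,000,000,000,000 bytes
1 TiB = 1,099,511,627,776 bytes
14,000,000,000,000 / 1,099,511,627,776 = 12.7 TiB

12.7 TiB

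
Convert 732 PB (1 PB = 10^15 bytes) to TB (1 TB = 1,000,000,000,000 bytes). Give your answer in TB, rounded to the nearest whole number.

732,000 TB

732 PB = 732 × 10^15 bytes = 732,000,000,000,000,000 bytes
1 TB = 10^12 bytes = 1,000,000,000,000 bytes
732,000,000,000,000,000 / 1,000,000,000,000 = 732,000 TB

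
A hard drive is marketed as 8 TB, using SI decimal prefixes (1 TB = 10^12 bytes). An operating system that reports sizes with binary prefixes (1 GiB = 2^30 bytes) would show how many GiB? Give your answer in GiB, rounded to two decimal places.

7,450.58 GiB

8 TB = 8 × 10^12 bytes = 8,000,000,000,000 bytes
1 GiB = 1,073,741,824 bytes
8,000,000,000,000 / 1,073,741,824 = 7,450.58 GiB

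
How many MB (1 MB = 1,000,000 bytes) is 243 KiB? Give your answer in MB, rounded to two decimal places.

0.25 MB

243 KiB = 243 × 2^10 bytes = 248,832 bytes
1 MB = 10^6 bytes = 1,000,000 bytes
248,832 / 1,000,000 = 0.25 MB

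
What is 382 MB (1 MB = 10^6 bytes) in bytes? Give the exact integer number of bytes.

382 × 1,000,000 = 382,000,000 bytes  (1 MB = 10^6 bytes)

382,000,000 bytes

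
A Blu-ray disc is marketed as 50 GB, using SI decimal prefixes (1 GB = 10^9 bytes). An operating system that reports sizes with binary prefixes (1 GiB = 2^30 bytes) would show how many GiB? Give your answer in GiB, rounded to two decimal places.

46.57 GiB

50 GB = 50 × 10^9 bytes = 50,000,000,000 bytes
1 GiB = 2^30 bytes = 1,073,741,824 bytes
50,000,000,000 / 1,073,741,824 = 46.57 GiB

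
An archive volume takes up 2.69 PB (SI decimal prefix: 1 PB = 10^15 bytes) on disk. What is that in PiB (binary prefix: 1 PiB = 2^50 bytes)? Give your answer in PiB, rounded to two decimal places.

2.69 PB = 2.69 × 10^15 bytes = 2,690,000,000,000,000 bytes
1 PiB = 2^50 bytes = 1,125,899,906,842,624 bytes
2,690,000,000,000,000 / 1,125,899,906,842,624 = 2.39 PiB

2.39 PiB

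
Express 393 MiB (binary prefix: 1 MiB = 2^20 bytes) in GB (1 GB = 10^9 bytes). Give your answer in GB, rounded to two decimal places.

393 MiB = 393 × 2^20 bytes = 412,090,368 bytes
1 GB = 10^9 bytes = 1,000,000,000 bytes
412,090,368 / 1,000,000,000 = 0.41 GB

0.41 GB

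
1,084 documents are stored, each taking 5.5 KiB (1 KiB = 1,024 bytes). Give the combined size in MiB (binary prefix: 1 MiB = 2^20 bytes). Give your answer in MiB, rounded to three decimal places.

5.822 MiB

Total = 1,084 × 5.5 KiB = 5962 KiB
= 5962 × 1,024 bytes = 6,105,088 bytes
1 MiB = 1,048,576 bytes
6,105,088 / 1,048,576 = 5.822 MiB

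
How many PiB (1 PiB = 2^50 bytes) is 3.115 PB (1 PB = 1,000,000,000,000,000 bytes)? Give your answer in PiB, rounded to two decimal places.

2.77 PiB

3.115 PB = 3.115 × 10^15 bytes = 3,115,000,000,000,000 bytes
1 PiB = 1,125,899,906,842,624 bytes
3,115,000,000,000,000 / 1,125,899,906,842,624 = 2.77 PiB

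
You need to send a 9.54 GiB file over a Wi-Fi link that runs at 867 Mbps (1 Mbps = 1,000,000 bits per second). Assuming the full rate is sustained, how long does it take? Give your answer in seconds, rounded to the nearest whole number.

9.54 GiB = 10,243,497,000.96 bytes = 81,947,976,007.68 bits
867 Mbps = 867,000,000 bits/s
time = 81,947,976,007.68 / 867,000,000 = 95 s

95 seconds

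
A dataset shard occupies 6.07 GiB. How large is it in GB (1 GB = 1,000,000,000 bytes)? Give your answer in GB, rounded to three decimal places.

6.518 GB

6.07 GiB × 1,073,741,824 bytes/GiB = 6,517,612,871.68 bytes
1 GB = 10^9 bytes = 1,000,000,000 bytes
6,517,612,871.68 / 1,000,000,000 = 6.518 GB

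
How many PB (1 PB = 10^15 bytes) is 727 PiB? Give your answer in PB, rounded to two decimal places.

727 PiB = 727 × 2^50 bytes = 818,529,232,274,587,648 bytes
1 PB = 10^15 bytes = 1,000,000,000,000,000 bytes
818,529,232,274,587,648 / 1,000,000,000,000,000 = 818.53 PB

818.53 PB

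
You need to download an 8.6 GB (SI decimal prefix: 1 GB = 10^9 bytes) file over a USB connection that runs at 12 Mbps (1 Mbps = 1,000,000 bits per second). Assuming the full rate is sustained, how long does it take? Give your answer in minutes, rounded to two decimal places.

95.56 minutes

8.6 GB = 8,600,000,000 bytes = 68,800,000,000 bits
12 Mbps = 12,000,000 bits/s
time = 68,800,000,000 / 12,000,000 = 5,733.333 s
5,733.333 s / 60 = 95.56 minutes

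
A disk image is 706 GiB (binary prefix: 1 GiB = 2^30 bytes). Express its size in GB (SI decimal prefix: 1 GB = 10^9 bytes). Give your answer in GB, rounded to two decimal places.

758.06 GB

706 GiB = 706 × 2^30 bytes = 758,061,727,744 bytes
1 GB = 10^9 bytes = 1,000,000,000 bytes
758,061,727,744 / 1,000,000,000 = 758.06 GB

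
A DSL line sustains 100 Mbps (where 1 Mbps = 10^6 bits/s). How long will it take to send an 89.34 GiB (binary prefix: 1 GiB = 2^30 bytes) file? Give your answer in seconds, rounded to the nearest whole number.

7,674 seconds

89.34 GiB = 95,928,094,556.16 bytes = 767,424,756,449.28 bits
100 Mbps = 100,000,000 bits/s
time = 767,424,756,449.28 / 100,000,000 = 7,674 s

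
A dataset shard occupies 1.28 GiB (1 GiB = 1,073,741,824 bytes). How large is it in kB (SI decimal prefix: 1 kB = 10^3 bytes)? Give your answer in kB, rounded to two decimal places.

1,374,389.53 kB

1.28 GiB × 1,073,741,824 bytes/GiB = 1,374,389,534.72 bytes
1 kB = 1,000 bytes
1,374,389,534.72 / 1,000 = 1,374,389.53 kB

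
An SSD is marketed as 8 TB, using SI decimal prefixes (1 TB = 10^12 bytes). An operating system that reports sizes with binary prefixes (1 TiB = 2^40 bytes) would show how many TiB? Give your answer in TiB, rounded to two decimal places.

8 TB = 8 × 10^12 bytes = 8,000,000,000,000 bytes
1 TiB = 1,099,511,627,776 bytes
8,000,000,000,000 / 1,099,511,627,776 = 7.28 TiB

7.28 TiB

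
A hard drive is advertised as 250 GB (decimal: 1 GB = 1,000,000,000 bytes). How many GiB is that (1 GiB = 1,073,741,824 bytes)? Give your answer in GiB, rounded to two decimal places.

232.83 GiB

250 GB × 1,000,000,000 bytes/GB = 250,000,000,000 bytes
1 GiB = 2^30 bytes = 1,073,741,824 bytes
250,000,000,000 / 1,073,741,824 = 232.83 GiB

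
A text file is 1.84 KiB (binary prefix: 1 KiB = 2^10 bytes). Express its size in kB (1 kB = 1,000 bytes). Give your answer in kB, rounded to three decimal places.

1.884 kB

1.84 KiB × 1,024 bytes/KiB = 1,884.16 bytes
1 kB = 10^3 bytes = 1,000 bytes
1,884.16 / 1,000 = 1.884 kB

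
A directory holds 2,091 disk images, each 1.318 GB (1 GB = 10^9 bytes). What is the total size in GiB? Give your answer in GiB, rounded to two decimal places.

Total = 2,091 × 1.318 GB = 2755.938 GB
= 2755.938 × 1,000,000,000 bytes = 2,755,938,000,000 bytes
1 GiB = 1,073,741,824 bytes
2,755,938,000,000 / 1,073,741,824 = 2,566.67 GiB

2,566.67 GiB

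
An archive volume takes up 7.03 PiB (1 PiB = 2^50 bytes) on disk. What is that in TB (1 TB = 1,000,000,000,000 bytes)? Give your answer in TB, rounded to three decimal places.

7.03 PiB = 7.03 × 2^50 bytes = 7,915,076,345,103,646.72 bytes
1 TB = 10^12 bytes = 1,000,000,000,000 bytes
7,915,076,345,103,646.72 / 1,000,000,000,000 = 7,915.076 TB

7,915.076 TB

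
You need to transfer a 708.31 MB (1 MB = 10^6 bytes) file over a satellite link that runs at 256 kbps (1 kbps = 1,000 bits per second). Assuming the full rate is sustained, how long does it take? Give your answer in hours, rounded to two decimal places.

708.31 MB = 708,310,000 bytes = 5,666,480,000 bits
256 kbps = 256,000 bits/s
time = 5,666,480,000 / 256,000 = 22,134.6875 s
22,134.6875 s / 3600 = 6.15 hours

6.15 hours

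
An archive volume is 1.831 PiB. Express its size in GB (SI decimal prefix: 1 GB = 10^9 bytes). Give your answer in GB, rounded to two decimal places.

1.831 PiB = 1.831 × 2^50 bytes = 2,061,522,729,428,844.544 bytes
1 GB = 10^9 bytes = 1,000,000,000 bytes
2,061,522,729,428,844.544 / 1,000,000,000 = 2,061,522.73 GB

2,061,522.73 GB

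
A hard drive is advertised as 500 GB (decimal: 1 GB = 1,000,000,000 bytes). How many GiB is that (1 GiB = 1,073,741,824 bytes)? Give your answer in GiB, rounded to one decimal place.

465.7 GiB

500 GB = 500 × 10^9 bytes = 500,000,000,000 bytes
1 GiB = 1,073,741,824 bytes
500,000,000,000 / 1,073,741,824 = 465.7 GiB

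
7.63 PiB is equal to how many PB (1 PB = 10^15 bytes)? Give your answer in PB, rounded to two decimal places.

7.63 PiB = 7.63 × 2^50 bytes = 8,590,616,289,209,221.12 bytes
1 PB = 10^15 bytes = 1,000,000,000,000,000 bytes
8,590,616,289,209,221.12 / 1,000,000,000,000,000 = 8.59 PB

8.59 PB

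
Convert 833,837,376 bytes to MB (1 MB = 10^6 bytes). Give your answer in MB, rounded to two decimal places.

833.84 MB

833,837,376 bytes given.
1 MB = 10^6 bytes = 1,000,000 bytes
833,837,376 / 1,000,000 = 833.84 MB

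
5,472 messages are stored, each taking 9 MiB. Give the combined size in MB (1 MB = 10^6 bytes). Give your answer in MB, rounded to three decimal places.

Total = 5,472 × 9 MiB = 49,248 MiB
= 49,248 × 1,048,576 bytes = 51,640,270,848 bytes
1 MB = 1,000,000 bytes
51,640,270,848 / 1,000,000 = 51,640.271 MB

51,640.271 MB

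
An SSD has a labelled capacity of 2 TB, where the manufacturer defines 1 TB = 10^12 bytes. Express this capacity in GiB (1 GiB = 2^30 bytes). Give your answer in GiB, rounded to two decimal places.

2 TB = 2 × 10^12 bytes = 2,000,000,000,000 bytes
1 GiB = 1,073,741,824 bytes
2,000,000,000,000 / 1,073,741,824 = 1,862.65 GiB

1,862.65 GiB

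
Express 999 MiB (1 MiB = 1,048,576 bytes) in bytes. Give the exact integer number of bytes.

999 × 1,048,576 = 1,047,527,424 bytes  (1 MiB = 2^20 bytes)

1,047,527,424 bytes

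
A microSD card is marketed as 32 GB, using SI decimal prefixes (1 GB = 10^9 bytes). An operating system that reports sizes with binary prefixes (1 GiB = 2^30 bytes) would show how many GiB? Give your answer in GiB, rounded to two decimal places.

29.80 GiB

32 GB = 32 × 10^9 bytes = 32,000,000,000 bytes
1 GiB = 1,073,741,824 bytes
32,000,000,000 / 1,073,741,824 = 29.80 GiB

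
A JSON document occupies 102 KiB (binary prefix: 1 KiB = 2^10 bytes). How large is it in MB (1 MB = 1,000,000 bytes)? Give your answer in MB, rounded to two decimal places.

102 KiB = 102 × 2^10 bytes = 104,448 bytes
1 MB = 10^6 bytes = 1,000,000 bytes
104,448 / 1,000,000 = 0.10 MB

0.10 MB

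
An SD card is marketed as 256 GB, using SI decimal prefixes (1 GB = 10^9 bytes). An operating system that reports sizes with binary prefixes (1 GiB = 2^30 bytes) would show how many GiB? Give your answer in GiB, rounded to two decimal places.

256 GB = 256 × 10^9 bytes = 256,000,000,000 bytes
1 GiB = 1,073,741,824 bytes
256,000,000,000 / 1,073,741,824 = 238.42 GiB

238.42 GiB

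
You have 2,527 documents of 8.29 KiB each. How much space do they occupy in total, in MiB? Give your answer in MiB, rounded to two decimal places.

Total = 2,527 × 8.29 KiB = 20948.83 KiB
= 20948.83 × 1,024 bytes = 21,451,601.92 bytes
1 MiB = 1,048,576 bytes
21,451,601.92 / 1,048,576 = 20.46 MiB

20.46 MiB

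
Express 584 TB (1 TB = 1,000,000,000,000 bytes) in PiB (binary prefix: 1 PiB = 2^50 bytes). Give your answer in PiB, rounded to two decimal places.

0.52 PiB

584 TB × 1,000,000,000,000 bytes/TB = 584,000,000,000,000 bytes
1 PiB = 1,125,899,906,842,624 bytes
584,000,000,000,000 / 1,125,899,906,842,624 = 0.52 PiB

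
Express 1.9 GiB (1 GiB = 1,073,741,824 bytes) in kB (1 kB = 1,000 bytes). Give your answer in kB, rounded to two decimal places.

2,040,109.47 kB

1.9 GiB × 1,073,741,824 bytes/GiB = 2,040,109,465.6 bytes
1 kB = 1,000 bytes
2,040,109,465.6 / 1,000 = 2,040,109.47 kB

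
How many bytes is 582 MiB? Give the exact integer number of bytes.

610,271,232 bytes

582 × 1,048,576 = 610,271,232 bytes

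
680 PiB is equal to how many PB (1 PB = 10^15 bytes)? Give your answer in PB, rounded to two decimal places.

680 PiB = 680 × 2^50 bytes = 765,611,936,652,984,320 bytes
1 PB = 10^15 bytes = 1,000,000,000,000,000 bytes
765,611,936,652,984,320 / 1,000,000,000,000,000 = 765.61 PB

765.61 PB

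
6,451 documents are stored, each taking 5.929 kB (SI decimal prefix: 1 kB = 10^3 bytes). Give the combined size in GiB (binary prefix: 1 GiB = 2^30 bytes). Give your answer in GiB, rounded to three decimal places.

Total = 6,451 × 5.929 kB = 38247.979 kB
= 38247.979 × 1,000 bytes = 38,247,979 bytes
1 GiB = 1,073,741,824 bytes
38,247,979 / 1,073,741,824 = 0.036 GiB

0.036 GiB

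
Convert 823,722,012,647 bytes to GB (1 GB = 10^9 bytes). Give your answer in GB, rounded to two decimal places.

823.72 GB

823,722,012,647 bytes given.
1 GB = 10^9 bytes = 1,000,000,000 bytes
823,722,012,647 / 1,000,000,000 = 823.72 GB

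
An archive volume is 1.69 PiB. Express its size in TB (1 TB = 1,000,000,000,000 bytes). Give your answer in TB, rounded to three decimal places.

1,902.771 TB

1.69 PiB = 1.69 × 2^50 bytes = 1,902,770,842,564,034.56 bytes
1 TB = 1,000,000,000,000 bytes
1,902,770,842,564,034.56 / 1,000,000,000,000 = 1,902.771 TB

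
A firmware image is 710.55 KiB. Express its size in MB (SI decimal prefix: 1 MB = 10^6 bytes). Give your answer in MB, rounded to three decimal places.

710.55 KiB = 710.55 × 2^10 bytes = 727,603.2 bytes
1 MB = 1,000,000 bytes
727,603.2 / 1,000,000 = 0.728 MB

0.728 MB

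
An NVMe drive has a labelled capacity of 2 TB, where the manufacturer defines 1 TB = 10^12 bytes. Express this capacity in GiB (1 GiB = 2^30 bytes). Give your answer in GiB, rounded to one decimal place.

2 TB = 2 × 10^12 bytes = 2,000,000,000,000 bytes
1 GiB = 2^30 bytes = 1,073,741,824 bytes
2,000,000,000,000 / 1,073,741,824 = 1,862.6 GiB

1,862.6 GiB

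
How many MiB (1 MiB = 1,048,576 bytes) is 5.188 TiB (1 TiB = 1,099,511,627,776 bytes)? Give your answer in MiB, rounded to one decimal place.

5.188 TiB × 1,099,511,627,776 bytes/TiB = 5,704,266,324,901.888 bytes
1 MiB = 2^20 bytes = 1,048,576 bytes
5,704,266,324,901.888 / 1,048,576 = 5,440,012.3 MiB

5,440,012.3 MiB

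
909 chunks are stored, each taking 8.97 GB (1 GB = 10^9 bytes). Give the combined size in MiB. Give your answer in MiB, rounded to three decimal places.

Total = 909 × 8.97 GB = 8153.73 GB
= 8153.73 × 1,000,000,000 bytes = 8,153,730,000,000 bytes
1 MiB = 1,048,576 bytes
8,153,730,000,000 / 1,048,576 = 7,776,002.884 MiB

7,776,002.884 MiB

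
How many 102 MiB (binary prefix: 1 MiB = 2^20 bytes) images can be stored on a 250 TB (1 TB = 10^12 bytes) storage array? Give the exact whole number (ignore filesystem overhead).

Capacity: 250 TB = 250,000,000,000,000 bytes
Per item: 102 MiB = 106,954,752 bytes
⌊250,000,000,000,000 / 106,954,752⌋ = 2,337,437

2,337,437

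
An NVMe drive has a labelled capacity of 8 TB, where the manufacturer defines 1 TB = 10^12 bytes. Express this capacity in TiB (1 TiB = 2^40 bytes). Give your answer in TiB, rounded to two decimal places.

7.28 TiB

8 TB = 8 × 10^12 bytes = 8,000,000,000,000 bytes
1 TiB = 2^40 bytes = 1,099,511,627,776 bytes
8,000,000,000,000 / 1,099,511,627,776 = 7.28 TiB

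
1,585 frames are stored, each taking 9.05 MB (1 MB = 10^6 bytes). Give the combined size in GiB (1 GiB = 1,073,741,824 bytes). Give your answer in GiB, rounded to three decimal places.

13.359 GiB

Total = 1,585 × 9.05 MB = 14344.25 MB
= 14344.25 × 1,000,000 bytes = 14,344,250,000 bytes
1 GiB = 1,073,741,824 bytes
14,344,250,000 / 1,073,741,824 = 13.359 GiB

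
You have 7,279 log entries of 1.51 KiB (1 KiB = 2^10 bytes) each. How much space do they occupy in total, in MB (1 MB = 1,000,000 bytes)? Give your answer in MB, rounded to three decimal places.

11.255 MB

Total = 7,279 × 1.51 KiB = 10991.29 KiB
= 10991.29 × 1,024 bytes = 11,255,080.96 bytes
1 MB = 1,000,000 bytes
11,255,080.96 / 1,000,000 = 11.255 MB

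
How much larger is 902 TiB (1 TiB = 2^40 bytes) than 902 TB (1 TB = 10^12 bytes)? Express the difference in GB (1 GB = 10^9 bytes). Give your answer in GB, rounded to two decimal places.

902 TiB = 902 × 1,099,511,627,776 = 991,759,488,253,952 bytes
902 TB = 902 × 1,000,000,000,000 = 902,000,000,000,000 bytes
difference = 89,759,488,253,952 bytes
89,759,488,253,952 / 1,000,000,000 = 89,759.49 GB

89,759.49 GB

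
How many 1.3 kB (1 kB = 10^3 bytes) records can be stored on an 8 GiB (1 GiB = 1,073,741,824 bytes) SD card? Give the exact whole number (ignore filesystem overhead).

6,607,641

Capacity: 8 GiB = 8,589,934,592 bytes
Per item: 1.3 kB = 1,300 bytes
⌊8,589,934,592 / 1,300⌋ = 6,607,641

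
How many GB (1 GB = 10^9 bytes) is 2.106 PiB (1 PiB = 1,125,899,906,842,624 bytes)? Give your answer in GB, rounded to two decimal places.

2.106 PiB = 2.106 × 2^50 bytes = 2,371,145,203,810,566.144 bytes
1 GB = 10^9 bytes = 1,000,000,000 bytes
2,371,145,203,810,566.144 / 1,000,000,000 = 2,371,145.20 GB

2,371,145.20 GB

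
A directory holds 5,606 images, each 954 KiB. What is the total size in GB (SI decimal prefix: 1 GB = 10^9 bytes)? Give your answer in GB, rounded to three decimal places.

Total = 5,606 × 954 KiB = 5,348,124 KiB
= 5,348,124 × 1,024 bytes = 5,476,478,976 bytes
1 GB = 1,000,000,000 bytes
5,476,478,976 / 1,000,000,000 = 5.476 GB

5.476 GB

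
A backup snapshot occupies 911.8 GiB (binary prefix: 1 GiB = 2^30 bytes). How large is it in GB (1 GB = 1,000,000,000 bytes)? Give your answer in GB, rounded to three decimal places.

911.8 GiB × 1,073,741,824 bytes/GiB = 979,037,795,123.2 bytes
1 GB = 1,000,000,000 bytes
979,037,795,123.2 / 1,000,000,000 = 979.038 GB

979.038 GB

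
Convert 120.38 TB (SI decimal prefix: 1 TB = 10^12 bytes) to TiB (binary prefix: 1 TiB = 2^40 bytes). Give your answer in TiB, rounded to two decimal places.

120.38 TB = 120.38 × 10^12 bytes = 120,380,000,000,000 bytes
1 TiB = 1,099,511,627,776 bytes
120,380,000,000,000 / 1,099,511,627,776 = 109.48 TiB

109.48 TiB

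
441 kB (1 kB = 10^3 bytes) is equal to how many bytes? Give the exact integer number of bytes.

441 × 1,000 = 441,000 bytes  (1 kB = 10^3 bytes)

441,000 bytes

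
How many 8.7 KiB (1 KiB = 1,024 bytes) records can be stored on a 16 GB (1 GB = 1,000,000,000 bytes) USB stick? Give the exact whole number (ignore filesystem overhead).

Capacity: 16 GB = 16,000,000,000 bytes
Per item: 8.7 KiB = 8,908.8 bytes
⌊16,000,000,000 / 8,908.8⌋ = 1,795,977

1,795,977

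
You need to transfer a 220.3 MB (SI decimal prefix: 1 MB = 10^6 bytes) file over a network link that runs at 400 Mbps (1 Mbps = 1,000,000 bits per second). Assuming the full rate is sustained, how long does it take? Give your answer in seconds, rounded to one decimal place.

220.3 MB = 220,300,000 bytes = 1,762,400,000 bits
400 Mbps = 400,000,000 bits/s
time = 1,762,400,000 / 400,000,000 = 4.4 s

4.4 seconds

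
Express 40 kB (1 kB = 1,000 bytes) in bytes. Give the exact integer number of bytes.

40 × 1,000 = 40,000 bytes  (1 kB = 10^3 bytes)

40,000 bytes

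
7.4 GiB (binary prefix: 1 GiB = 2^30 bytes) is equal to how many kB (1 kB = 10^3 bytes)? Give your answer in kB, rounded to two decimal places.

7,945,689.50 kB

7.4 GiB = 7.4 × 2^30 bytes = 7,945,689,497.6 bytes
1 kB = 10^3 bytes = 1,000 bytes
7,945,689,497.6 / 1,000 = 7,945,689.50 kB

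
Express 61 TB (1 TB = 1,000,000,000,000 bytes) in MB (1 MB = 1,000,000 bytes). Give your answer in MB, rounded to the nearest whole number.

61,000,000 MB

61 TB × 1,000,000,000,000 bytes/TB = 61,000,000,000,000 bytes
1 MB = 10^6 bytes = 1,000,000 bytes
61,000,000,000,000 / 1,000,000 = 61,000,000 MB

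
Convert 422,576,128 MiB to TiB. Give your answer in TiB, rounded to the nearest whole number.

403 TiB

422,576,128 MiB × 1,048,576 bytes/MiB = 443,103,185,993,728 bytes
1 TiB = 2^40 bytes = 1,099,511,627,776 bytes
443,103,185,993,728 / 1,099,511,627,776 = 403 TiB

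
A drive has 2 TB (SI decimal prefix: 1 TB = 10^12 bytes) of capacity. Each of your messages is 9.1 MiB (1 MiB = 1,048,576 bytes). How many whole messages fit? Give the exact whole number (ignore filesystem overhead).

Capacity: 2 TB = 2,000,000,000,000 bytes
Per item: 9.1 MiB = 9,542,041.6 bytes
⌊2,000,000,000,000 / 9,542,041.6⌋ = 209,598

209,598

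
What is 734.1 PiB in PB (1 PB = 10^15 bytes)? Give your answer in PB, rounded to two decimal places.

826.52 PB

734.1 PiB × 1,125,899,906,842,624 bytes/PiB = 826,523,121,613,170,278.4 bytes
1 PB = 1,000,000,000,000,000 bytes
826,523,121,613,170,278.4 / 1,000,000,000,000,000 = 826.52 PB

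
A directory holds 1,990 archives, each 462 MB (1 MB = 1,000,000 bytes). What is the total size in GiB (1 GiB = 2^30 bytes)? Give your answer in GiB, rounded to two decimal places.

Total = 1,990 × 462 MB = 919,380 MB
= 919,380 × 1,000,000 bytes = 919,380,000,000 bytes
1 GiB = 1,073,741,824 bytes
919,380,000,000 / 1,073,741,824 = 856.24 GiB

856.24 GiB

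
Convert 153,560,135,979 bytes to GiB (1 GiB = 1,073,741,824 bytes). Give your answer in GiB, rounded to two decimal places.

143.01 GiB

153,560,135,979 bytes given.
1 GiB = 1,073,741,824 bytes
153,560,135,979 / 1,073,741,824 = 143.01 GiB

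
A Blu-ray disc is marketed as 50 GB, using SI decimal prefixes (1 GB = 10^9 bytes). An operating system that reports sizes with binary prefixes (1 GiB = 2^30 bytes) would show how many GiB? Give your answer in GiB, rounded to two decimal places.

46.57 GiB

50 GB = 50 × 10^9 bytes = 50,000,000,000 bytes
1 GiB = 1,073,741,824 bytes
50,000,000,000 / 1,073,741,824 = 46.57 GiB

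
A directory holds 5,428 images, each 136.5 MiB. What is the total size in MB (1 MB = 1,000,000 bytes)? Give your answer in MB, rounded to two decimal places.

776,913.03 MB

Total = 5,428 × 136.5 MiB = 740,922 MiB
= 740,922 × 1,048,576 bytes = 776,913,027,072 bytes
1 MB = 1,000,000 bytes
776,913,027,072 / 1,000,000 = 776,913.03 MB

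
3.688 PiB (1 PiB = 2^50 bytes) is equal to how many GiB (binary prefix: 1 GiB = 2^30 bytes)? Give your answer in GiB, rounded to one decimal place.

3.688 PiB = 3.688 × 2^50 bytes = 4,152,318,856,435,597.312 bytes
1 GiB = 1,073,741,824 bytes
4,152,318,856,435,597.312 / 1,073,741,824 = 3,867,148.3 GiB

3,867,148.3 GiB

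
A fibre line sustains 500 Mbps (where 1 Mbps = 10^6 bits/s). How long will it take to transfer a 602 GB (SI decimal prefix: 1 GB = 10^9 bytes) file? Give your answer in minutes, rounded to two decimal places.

160.53 minutes

602 GB = 602,000,000,000 bytes = 4,816,000,000,000 bits
500 Mbps = 500,000,000 bits/s
time = 4,816,000,000,000 / 500,000,000 = 9,632.000 s
9,632.000 s / 60 = 160.53 minutes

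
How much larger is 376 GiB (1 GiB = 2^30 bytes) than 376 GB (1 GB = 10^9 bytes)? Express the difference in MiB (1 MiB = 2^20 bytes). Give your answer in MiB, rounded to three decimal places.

376 GiB = 376 × 1,073,741,824 = 403,726,925,824 bytes
376 GB = 376 × 1,000,000,000 = 376,000,000,000 bytes
difference = 27,726,925,824 bytes
27,726,925,824 / 1,048,576 = 26,442.457 MiB

26,442.457 MiB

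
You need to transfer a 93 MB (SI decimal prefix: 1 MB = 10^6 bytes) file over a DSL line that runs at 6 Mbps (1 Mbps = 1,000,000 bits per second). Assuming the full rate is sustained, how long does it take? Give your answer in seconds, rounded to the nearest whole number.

93 MB = 93,000,000 bytes = 744,000,000 bits
6 Mbps = 6,000,000 bits/s
time = 744,000,000 / 6,000,000 = 124 s

124 seconds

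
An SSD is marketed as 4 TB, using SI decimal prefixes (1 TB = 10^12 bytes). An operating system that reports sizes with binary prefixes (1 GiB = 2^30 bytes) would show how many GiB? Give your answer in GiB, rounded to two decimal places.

4 TB × 1,000,000,000,000 bytes/TB = 4,000,000,000,000 bytes
1 GiB = 1,073,741,824 bytes
4,000,000,000,000 / 1,073,741,824 = 3,725.29 GiB

3,725.29 GiB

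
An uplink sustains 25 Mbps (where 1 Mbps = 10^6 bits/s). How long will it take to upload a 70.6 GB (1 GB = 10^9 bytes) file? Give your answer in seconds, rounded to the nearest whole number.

22,592 seconds

70.6 GB = 70,600,000,000 bytes = 564,800,000,000 bits
25 Mbps = 25,000,000 bits/s
time = 564,800,000,000 / 25,000,000 = 22,592 s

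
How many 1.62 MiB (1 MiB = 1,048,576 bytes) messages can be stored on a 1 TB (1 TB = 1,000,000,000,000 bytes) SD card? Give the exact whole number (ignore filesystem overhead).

588,687

Capacity: 1 TB = 1,000,000,000,000 bytes
Per item: 1.62 MiB = 1,698,693.12 bytes
⌊1,000,000,000,000 / 1,698,693.12⌋ = 588,687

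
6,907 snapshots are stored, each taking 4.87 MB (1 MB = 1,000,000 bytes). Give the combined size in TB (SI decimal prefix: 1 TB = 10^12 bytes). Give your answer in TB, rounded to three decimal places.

Total = 6,907 × 4.87 MB = 33637.09 MB
= 33637.09 × 1,000,000 bytes = 33,637,090,000 bytes
1 TB = 1,000,000,000,000 bytes
33,637,090,000 / 1,000,000,000,000 = 0.034 TB

0.034 TB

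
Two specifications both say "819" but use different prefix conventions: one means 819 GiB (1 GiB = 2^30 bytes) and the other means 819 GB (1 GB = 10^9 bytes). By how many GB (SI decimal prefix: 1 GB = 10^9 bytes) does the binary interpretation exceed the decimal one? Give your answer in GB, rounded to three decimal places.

60.395 GB

819 GiB = 819 × 1,073,741,824 = 879,394,553,856 bytes
819 GB = 819 × 1,000,000,000 = 819,000,000,000 bytes
difference = 60,394,553,856 bytes
60,394,553,856 / 1,000,000,000 = 60.395 GB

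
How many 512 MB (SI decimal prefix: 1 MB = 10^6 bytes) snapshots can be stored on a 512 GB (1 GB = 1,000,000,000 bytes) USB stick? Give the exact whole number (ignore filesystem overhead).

1,000

Capacity: 512 GB = 512,000,000,000 bytes
Per item: 512 MB = 512,000,000 bytes
⌊512,000,000,000 / 512,000,000⌋ = 1,000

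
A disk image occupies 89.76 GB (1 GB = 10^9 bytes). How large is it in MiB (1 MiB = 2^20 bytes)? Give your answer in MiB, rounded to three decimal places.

85,601.807 MiB

89.76 GB × 1,000,000,000 bytes/GB = 89,760,000,000 bytes
1 MiB = 1,048,576 bytes
89,760,000,000 / 1,048,576 = 85,601.807 MiB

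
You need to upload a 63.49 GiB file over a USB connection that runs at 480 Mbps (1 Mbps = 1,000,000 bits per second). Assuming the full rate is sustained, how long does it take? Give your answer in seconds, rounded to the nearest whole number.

63.49 GiB = 68,171,868,405.76 bytes = 545,374,947,246.08 bits
480 Mbps = 480,000,000 bits/s
time = 545,374,947,246.08 / 480,000,000 = 1,136 s

1,136 seconds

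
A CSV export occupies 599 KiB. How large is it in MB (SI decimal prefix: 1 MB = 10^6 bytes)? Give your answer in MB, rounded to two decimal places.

0.61 MB

599 KiB = 599 × 2^10 bytes = 613,376 bytes
1 MB = 10^6 bytes = 1,000,000 bytes
613,376 / 1,000,000 = 0.61 MB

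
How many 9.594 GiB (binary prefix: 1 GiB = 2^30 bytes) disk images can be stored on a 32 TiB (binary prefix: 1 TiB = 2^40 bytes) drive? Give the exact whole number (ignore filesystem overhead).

3,415

Capacity: 32 TiB = 35,184,372,088,832 bytes
Per item: 9.594 GiB = 10,301,479,059.456 bytes
⌊35,184,372,088,832 / 10,301,479,059.456⌋ = 3,415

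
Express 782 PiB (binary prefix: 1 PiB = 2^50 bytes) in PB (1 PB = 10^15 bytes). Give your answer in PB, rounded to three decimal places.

880.454 PB

782 PiB × 1,125,899,906,842,624 bytes/PiB = 880,453,727,150,931,968 bytes
1 PB = 1,000,000,000,000,000 bytes
880,453,727,150,931,968 / 1,000,000,000,000,000 = 880.454 PB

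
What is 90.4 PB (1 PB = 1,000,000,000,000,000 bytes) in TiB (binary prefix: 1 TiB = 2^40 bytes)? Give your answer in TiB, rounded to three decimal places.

90.4 PB × 1,000,000,000,000,000 bytes/PB = 90,400,000,000,000,000 bytes
1 TiB = 1,099,511,627,776 bytes
90,400,000,000,000,000 / 1,099,511,627,776 = 82,218.321 TiB

82,218.321 TiB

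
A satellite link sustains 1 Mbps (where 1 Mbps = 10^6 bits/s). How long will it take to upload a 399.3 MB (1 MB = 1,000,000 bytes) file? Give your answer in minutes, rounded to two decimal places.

53.24 minutes

399.3 MB = 399,300,000 bytes = 3,194,400,000 bits
1 Mbps = 1,000,000 bits/s
time = 3,194,400,000 / 1,000,000 = 3,194.400 s
3,194.400 s / 60 = 53.24 minutes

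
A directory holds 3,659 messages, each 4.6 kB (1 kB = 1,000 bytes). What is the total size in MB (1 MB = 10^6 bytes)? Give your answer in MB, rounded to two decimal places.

16.83 MB

Total = 3,659 × 4.6 kB = 16831.4 kB
= 16831.4 × 1,000 bytes = 16,831,400 bytes
1 MB = 1,000,000 bytes
16,831,400 / 1,000,000 = 16.83 MB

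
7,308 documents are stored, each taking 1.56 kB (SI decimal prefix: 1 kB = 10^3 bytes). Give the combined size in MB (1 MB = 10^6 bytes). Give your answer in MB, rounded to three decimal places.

11.400 MB

Total = 7,308 × 1.56 kB = 11400.48 kB
= 11400.48 × 1,000 bytes = 11,400,480 bytes
1 MB = 1,000,000 bytes
11,400,480 / 1,000,000 = 11.400 MB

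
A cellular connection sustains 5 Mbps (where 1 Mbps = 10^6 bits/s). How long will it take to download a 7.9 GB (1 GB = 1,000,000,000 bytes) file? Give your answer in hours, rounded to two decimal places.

7.9 GB = 7,900,000,000 bytes = 63,200,000,000 bits
5 Mbps = 5,000,000 bits/s
time = 63,200,000,000 / 5,000,000 = 12,640.0000 s
12,640.0000 s / 3600 = 3.51 hours

3.51 hours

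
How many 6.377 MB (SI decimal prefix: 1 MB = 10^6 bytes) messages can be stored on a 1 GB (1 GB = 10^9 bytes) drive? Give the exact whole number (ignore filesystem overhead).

Capacity: 1 GB = 1,000,000,000 bytes
Per item: 6.377 MB = 6,377,000 bytes
⌊1,000,000,000 / 6,377,000⌋ = 156

156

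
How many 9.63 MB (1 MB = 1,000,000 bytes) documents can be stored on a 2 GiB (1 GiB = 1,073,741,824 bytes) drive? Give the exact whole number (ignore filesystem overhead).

222

Capacity: 2 GiB = 2,147,483,648 bytes
Per item: 9.63 MB = 9,630,000 bytes
⌊2,147,483,648 / 9,630,000⌋ = 222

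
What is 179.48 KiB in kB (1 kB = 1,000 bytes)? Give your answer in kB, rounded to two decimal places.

183.79 kB

179.48 KiB = 179.48 × 2^10 bytes = 183,787.52 bytes
1 kB = 1,000 bytes
183,787.52 / 1,000 = 183.79 kB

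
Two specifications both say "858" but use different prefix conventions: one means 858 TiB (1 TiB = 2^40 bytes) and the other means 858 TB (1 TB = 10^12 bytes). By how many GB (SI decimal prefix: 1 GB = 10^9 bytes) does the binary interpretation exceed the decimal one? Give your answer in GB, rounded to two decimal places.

85,380.98 GB

858 TiB = 858 × 1,099,511,627,776 = 943,380,976,631,808 bytes
858 TB = 858 × 1,000,000,000,000 = 858,000,000,000,000 bytes
difference = 85,380,976,631,808 bytes
85,380,976,631,808 / 1,000,000,000 = 85,380.98 GB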